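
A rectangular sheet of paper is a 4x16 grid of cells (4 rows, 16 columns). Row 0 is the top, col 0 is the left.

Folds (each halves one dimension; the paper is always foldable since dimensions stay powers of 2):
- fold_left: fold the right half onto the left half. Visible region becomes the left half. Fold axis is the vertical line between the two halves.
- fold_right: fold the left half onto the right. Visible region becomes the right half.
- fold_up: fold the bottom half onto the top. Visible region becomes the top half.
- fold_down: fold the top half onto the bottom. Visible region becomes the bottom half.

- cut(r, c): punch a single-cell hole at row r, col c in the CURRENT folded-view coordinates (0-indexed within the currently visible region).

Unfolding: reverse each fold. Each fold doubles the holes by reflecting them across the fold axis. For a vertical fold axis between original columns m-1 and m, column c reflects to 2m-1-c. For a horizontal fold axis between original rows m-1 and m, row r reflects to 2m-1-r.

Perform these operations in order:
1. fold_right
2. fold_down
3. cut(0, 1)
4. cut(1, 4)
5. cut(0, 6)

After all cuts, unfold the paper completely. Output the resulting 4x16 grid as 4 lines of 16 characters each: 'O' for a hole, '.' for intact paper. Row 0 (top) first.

Op 1 fold_right: fold axis v@8; visible region now rows[0,4) x cols[8,16) = 4x8
Op 2 fold_down: fold axis h@2; visible region now rows[2,4) x cols[8,16) = 2x8
Op 3 cut(0, 1): punch at orig (2,9); cuts so far [(2, 9)]; region rows[2,4) x cols[8,16) = 2x8
Op 4 cut(1, 4): punch at orig (3,12); cuts so far [(2, 9), (3, 12)]; region rows[2,4) x cols[8,16) = 2x8
Op 5 cut(0, 6): punch at orig (2,14); cuts so far [(2, 9), (2, 14), (3, 12)]; region rows[2,4) x cols[8,16) = 2x8
Unfold 1 (reflect across h@2): 6 holes -> [(0, 12), (1, 9), (1, 14), (2, 9), (2, 14), (3, 12)]
Unfold 2 (reflect across v@8): 12 holes -> [(0, 3), (0, 12), (1, 1), (1, 6), (1, 9), (1, 14), (2, 1), (2, 6), (2, 9), (2, 14), (3, 3), (3, 12)]

Answer: ...O........O...
.O....O..O....O.
.O....O..O....O.
...O........O...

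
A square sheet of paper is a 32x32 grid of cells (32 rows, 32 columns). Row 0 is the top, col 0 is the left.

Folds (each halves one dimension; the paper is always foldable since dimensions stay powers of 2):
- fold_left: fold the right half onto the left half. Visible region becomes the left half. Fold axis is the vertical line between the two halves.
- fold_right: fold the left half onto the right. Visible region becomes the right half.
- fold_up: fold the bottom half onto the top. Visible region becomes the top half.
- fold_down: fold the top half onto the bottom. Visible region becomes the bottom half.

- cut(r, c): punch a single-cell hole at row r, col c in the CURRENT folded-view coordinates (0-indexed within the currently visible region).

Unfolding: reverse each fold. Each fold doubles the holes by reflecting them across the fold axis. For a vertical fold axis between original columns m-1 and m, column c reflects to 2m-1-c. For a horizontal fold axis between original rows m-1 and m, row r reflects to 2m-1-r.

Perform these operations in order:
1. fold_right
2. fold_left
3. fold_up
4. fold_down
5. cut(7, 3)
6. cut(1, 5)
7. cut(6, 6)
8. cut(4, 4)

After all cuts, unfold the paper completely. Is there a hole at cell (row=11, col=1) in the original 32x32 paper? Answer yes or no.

Answer: no

Derivation:
Op 1 fold_right: fold axis v@16; visible region now rows[0,32) x cols[16,32) = 32x16
Op 2 fold_left: fold axis v@24; visible region now rows[0,32) x cols[16,24) = 32x8
Op 3 fold_up: fold axis h@16; visible region now rows[0,16) x cols[16,24) = 16x8
Op 4 fold_down: fold axis h@8; visible region now rows[8,16) x cols[16,24) = 8x8
Op 5 cut(7, 3): punch at orig (15,19); cuts so far [(15, 19)]; region rows[8,16) x cols[16,24) = 8x8
Op 6 cut(1, 5): punch at orig (9,21); cuts so far [(9, 21), (15, 19)]; region rows[8,16) x cols[16,24) = 8x8
Op 7 cut(6, 6): punch at orig (14,22); cuts so far [(9, 21), (14, 22), (15, 19)]; region rows[8,16) x cols[16,24) = 8x8
Op 8 cut(4, 4): punch at orig (12,20); cuts so far [(9, 21), (12, 20), (14, 22), (15, 19)]; region rows[8,16) x cols[16,24) = 8x8
Unfold 1 (reflect across h@8): 8 holes -> [(0, 19), (1, 22), (3, 20), (6, 21), (9, 21), (12, 20), (14, 22), (15, 19)]
Unfold 2 (reflect across h@16): 16 holes -> [(0, 19), (1, 22), (3, 20), (6, 21), (9, 21), (12, 20), (14, 22), (15, 19), (16, 19), (17, 22), (19, 20), (22, 21), (25, 21), (28, 20), (30, 22), (31, 19)]
Unfold 3 (reflect across v@24): 32 holes -> [(0, 19), (0, 28), (1, 22), (1, 25), (3, 20), (3, 27), (6, 21), (6, 26), (9, 21), (9, 26), (12, 20), (12, 27), (14, 22), (14, 25), (15, 19), (15, 28), (16, 19), (16, 28), (17, 22), (17, 25), (19, 20), (19, 27), (22, 21), (22, 26), (25, 21), (25, 26), (28, 20), (28, 27), (30, 22), (30, 25), (31, 19), (31, 28)]
Unfold 4 (reflect across v@16): 64 holes -> [(0, 3), (0, 12), (0, 19), (0, 28), (1, 6), (1, 9), (1, 22), (1, 25), (3, 4), (3, 11), (3, 20), (3, 27), (6, 5), (6, 10), (6, 21), (6, 26), (9, 5), (9, 10), (9, 21), (9, 26), (12, 4), (12, 11), (12, 20), (12, 27), (14, 6), (14, 9), (14, 22), (14, 25), (15, 3), (15, 12), (15, 19), (15, 28), (16, 3), (16, 12), (16, 19), (16, 28), (17, 6), (17, 9), (17, 22), (17, 25), (19, 4), (19, 11), (19, 20), (19, 27), (22, 5), (22, 10), (22, 21), (22, 26), (25, 5), (25, 10), (25, 21), (25, 26), (28, 4), (28, 11), (28, 20), (28, 27), (30, 6), (30, 9), (30, 22), (30, 25), (31, 3), (31, 12), (31, 19), (31, 28)]
Holes: [(0, 3), (0, 12), (0, 19), (0, 28), (1, 6), (1, 9), (1, 22), (1, 25), (3, 4), (3, 11), (3, 20), (3, 27), (6, 5), (6, 10), (6, 21), (6, 26), (9, 5), (9, 10), (9, 21), (9, 26), (12, 4), (12, 11), (12, 20), (12, 27), (14, 6), (14, 9), (14, 22), (14, 25), (15, 3), (15, 12), (15, 19), (15, 28), (16, 3), (16, 12), (16, 19), (16, 28), (17, 6), (17, 9), (17, 22), (17, 25), (19, 4), (19, 11), (19, 20), (19, 27), (22, 5), (22, 10), (22, 21), (22, 26), (25, 5), (25, 10), (25, 21), (25, 26), (28, 4), (28, 11), (28, 20), (28, 27), (30, 6), (30, 9), (30, 22), (30, 25), (31, 3), (31, 12), (31, 19), (31, 28)]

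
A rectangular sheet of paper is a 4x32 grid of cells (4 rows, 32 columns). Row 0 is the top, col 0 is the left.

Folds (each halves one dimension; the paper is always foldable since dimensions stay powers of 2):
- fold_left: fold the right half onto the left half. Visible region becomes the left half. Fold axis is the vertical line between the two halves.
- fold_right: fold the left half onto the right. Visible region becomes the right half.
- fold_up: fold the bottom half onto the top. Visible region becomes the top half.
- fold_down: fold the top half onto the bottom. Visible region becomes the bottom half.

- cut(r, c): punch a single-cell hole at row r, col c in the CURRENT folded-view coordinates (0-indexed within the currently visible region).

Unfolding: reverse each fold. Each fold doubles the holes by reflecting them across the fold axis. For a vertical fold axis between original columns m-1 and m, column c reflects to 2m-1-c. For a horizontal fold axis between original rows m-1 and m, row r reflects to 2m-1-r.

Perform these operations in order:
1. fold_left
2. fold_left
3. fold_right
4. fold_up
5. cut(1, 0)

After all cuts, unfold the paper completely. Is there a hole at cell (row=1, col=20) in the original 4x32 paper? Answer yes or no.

Answer: yes

Derivation:
Op 1 fold_left: fold axis v@16; visible region now rows[0,4) x cols[0,16) = 4x16
Op 2 fold_left: fold axis v@8; visible region now rows[0,4) x cols[0,8) = 4x8
Op 3 fold_right: fold axis v@4; visible region now rows[0,4) x cols[4,8) = 4x4
Op 4 fold_up: fold axis h@2; visible region now rows[0,2) x cols[4,8) = 2x4
Op 5 cut(1, 0): punch at orig (1,4); cuts so far [(1, 4)]; region rows[0,2) x cols[4,8) = 2x4
Unfold 1 (reflect across h@2): 2 holes -> [(1, 4), (2, 4)]
Unfold 2 (reflect across v@4): 4 holes -> [(1, 3), (1, 4), (2, 3), (2, 4)]
Unfold 3 (reflect across v@8): 8 holes -> [(1, 3), (1, 4), (1, 11), (1, 12), (2, 3), (2, 4), (2, 11), (2, 12)]
Unfold 4 (reflect across v@16): 16 holes -> [(1, 3), (1, 4), (1, 11), (1, 12), (1, 19), (1, 20), (1, 27), (1, 28), (2, 3), (2, 4), (2, 11), (2, 12), (2, 19), (2, 20), (2, 27), (2, 28)]
Holes: [(1, 3), (1, 4), (1, 11), (1, 12), (1, 19), (1, 20), (1, 27), (1, 28), (2, 3), (2, 4), (2, 11), (2, 12), (2, 19), (2, 20), (2, 27), (2, 28)]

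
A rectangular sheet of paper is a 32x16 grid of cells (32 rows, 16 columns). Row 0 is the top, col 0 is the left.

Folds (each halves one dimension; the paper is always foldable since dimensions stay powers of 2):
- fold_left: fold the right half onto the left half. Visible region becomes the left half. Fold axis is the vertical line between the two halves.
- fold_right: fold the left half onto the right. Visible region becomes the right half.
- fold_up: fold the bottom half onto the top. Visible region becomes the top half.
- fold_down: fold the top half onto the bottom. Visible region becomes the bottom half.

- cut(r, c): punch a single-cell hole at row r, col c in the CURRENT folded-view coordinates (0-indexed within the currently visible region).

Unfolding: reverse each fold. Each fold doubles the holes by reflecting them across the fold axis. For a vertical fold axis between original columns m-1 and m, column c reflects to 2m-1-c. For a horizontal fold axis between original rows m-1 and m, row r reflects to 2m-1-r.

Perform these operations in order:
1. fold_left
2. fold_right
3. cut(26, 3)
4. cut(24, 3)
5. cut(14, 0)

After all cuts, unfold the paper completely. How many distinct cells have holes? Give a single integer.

Op 1 fold_left: fold axis v@8; visible region now rows[0,32) x cols[0,8) = 32x8
Op 2 fold_right: fold axis v@4; visible region now rows[0,32) x cols[4,8) = 32x4
Op 3 cut(26, 3): punch at orig (26,7); cuts so far [(26, 7)]; region rows[0,32) x cols[4,8) = 32x4
Op 4 cut(24, 3): punch at orig (24,7); cuts so far [(24, 7), (26, 7)]; region rows[0,32) x cols[4,8) = 32x4
Op 5 cut(14, 0): punch at orig (14,4); cuts so far [(14, 4), (24, 7), (26, 7)]; region rows[0,32) x cols[4,8) = 32x4
Unfold 1 (reflect across v@4): 6 holes -> [(14, 3), (14, 4), (24, 0), (24, 7), (26, 0), (26, 7)]
Unfold 2 (reflect across v@8): 12 holes -> [(14, 3), (14, 4), (14, 11), (14, 12), (24, 0), (24, 7), (24, 8), (24, 15), (26, 0), (26, 7), (26, 8), (26, 15)]

Answer: 12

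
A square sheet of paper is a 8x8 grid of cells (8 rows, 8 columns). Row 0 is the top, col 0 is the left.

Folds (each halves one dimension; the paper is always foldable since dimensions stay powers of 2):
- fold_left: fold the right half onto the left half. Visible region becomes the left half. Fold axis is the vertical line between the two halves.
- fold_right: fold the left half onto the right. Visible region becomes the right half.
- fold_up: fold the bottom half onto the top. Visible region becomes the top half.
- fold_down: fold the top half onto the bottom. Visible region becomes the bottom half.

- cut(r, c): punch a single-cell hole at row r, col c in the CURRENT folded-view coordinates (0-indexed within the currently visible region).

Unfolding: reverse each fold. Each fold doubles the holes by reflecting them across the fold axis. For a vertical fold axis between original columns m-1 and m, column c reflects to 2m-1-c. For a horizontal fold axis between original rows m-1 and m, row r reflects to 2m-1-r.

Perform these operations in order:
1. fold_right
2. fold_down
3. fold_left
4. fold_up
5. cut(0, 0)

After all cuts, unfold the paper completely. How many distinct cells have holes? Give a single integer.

Op 1 fold_right: fold axis v@4; visible region now rows[0,8) x cols[4,8) = 8x4
Op 2 fold_down: fold axis h@4; visible region now rows[4,8) x cols[4,8) = 4x4
Op 3 fold_left: fold axis v@6; visible region now rows[4,8) x cols[4,6) = 4x2
Op 4 fold_up: fold axis h@6; visible region now rows[4,6) x cols[4,6) = 2x2
Op 5 cut(0, 0): punch at orig (4,4); cuts so far [(4, 4)]; region rows[4,6) x cols[4,6) = 2x2
Unfold 1 (reflect across h@6): 2 holes -> [(4, 4), (7, 4)]
Unfold 2 (reflect across v@6): 4 holes -> [(4, 4), (4, 7), (7, 4), (7, 7)]
Unfold 3 (reflect across h@4): 8 holes -> [(0, 4), (0, 7), (3, 4), (3, 7), (4, 4), (4, 7), (7, 4), (7, 7)]
Unfold 4 (reflect across v@4): 16 holes -> [(0, 0), (0, 3), (0, 4), (0, 7), (3, 0), (3, 3), (3, 4), (3, 7), (4, 0), (4, 3), (4, 4), (4, 7), (7, 0), (7, 3), (7, 4), (7, 7)]

Answer: 16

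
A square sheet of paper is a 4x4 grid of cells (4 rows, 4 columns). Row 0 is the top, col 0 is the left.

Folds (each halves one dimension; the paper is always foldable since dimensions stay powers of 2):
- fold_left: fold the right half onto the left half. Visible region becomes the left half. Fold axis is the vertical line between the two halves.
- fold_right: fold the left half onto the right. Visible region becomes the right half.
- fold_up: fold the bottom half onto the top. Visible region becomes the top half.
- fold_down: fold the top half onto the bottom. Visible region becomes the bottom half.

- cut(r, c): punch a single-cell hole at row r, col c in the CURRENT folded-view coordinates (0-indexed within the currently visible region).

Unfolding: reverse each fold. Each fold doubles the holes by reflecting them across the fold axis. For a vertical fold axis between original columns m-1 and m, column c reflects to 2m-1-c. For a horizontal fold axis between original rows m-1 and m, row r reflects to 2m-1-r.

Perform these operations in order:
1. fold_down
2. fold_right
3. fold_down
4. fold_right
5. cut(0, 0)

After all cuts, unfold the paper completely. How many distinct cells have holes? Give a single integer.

Op 1 fold_down: fold axis h@2; visible region now rows[2,4) x cols[0,4) = 2x4
Op 2 fold_right: fold axis v@2; visible region now rows[2,4) x cols[2,4) = 2x2
Op 3 fold_down: fold axis h@3; visible region now rows[3,4) x cols[2,4) = 1x2
Op 4 fold_right: fold axis v@3; visible region now rows[3,4) x cols[3,4) = 1x1
Op 5 cut(0, 0): punch at orig (3,3); cuts so far [(3, 3)]; region rows[3,4) x cols[3,4) = 1x1
Unfold 1 (reflect across v@3): 2 holes -> [(3, 2), (3, 3)]
Unfold 2 (reflect across h@3): 4 holes -> [(2, 2), (2, 3), (3, 2), (3, 3)]
Unfold 3 (reflect across v@2): 8 holes -> [(2, 0), (2, 1), (2, 2), (2, 3), (3, 0), (3, 1), (3, 2), (3, 3)]
Unfold 4 (reflect across h@2): 16 holes -> [(0, 0), (0, 1), (0, 2), (0, 3), (1, 0), (1, 1), (1, 2), (1, 3), (2, 0), (2, 1), (2, 2), (2, 3), (3, 0), (3, 1), (3, 2), (3, 3)]

Answer: 16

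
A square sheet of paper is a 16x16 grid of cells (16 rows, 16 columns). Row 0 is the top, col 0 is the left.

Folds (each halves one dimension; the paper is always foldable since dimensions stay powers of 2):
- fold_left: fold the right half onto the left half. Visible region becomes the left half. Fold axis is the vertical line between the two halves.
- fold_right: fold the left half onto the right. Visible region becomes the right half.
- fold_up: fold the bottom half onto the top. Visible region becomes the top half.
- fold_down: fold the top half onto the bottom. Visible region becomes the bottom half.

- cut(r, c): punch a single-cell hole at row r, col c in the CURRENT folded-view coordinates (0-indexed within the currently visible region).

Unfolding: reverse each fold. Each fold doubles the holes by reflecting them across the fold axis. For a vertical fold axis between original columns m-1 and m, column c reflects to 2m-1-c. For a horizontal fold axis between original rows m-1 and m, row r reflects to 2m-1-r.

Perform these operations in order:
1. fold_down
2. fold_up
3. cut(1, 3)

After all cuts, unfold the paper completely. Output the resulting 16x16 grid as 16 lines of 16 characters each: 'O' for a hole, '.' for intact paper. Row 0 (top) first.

Op 1 fold_down: fold axis h@8; visible region now rows[8,16) x cols[0,16) = 8x16
Op 2 fold_up: fold axis h@12; visible region now rows[8,12) x cols[0,16) = 4x16
Op 3 cut(1, 3): punch at orig (9,3); cuts so far [(9, 3)]; region rows[8,12) x cols[0,16) = 4x16
Unfold 1 (reflect across h@12): 2 holes -> [(9, 3), (14, 3)]
Unfold 2 (reflect across h@8): 4 holes -> [(1, 3), (6, 3), (9, 3), (14, 3)]

Answer: ................
...O............
................
................
................
................
...O............
................
................
...O............
................
................
................
................
...O............
................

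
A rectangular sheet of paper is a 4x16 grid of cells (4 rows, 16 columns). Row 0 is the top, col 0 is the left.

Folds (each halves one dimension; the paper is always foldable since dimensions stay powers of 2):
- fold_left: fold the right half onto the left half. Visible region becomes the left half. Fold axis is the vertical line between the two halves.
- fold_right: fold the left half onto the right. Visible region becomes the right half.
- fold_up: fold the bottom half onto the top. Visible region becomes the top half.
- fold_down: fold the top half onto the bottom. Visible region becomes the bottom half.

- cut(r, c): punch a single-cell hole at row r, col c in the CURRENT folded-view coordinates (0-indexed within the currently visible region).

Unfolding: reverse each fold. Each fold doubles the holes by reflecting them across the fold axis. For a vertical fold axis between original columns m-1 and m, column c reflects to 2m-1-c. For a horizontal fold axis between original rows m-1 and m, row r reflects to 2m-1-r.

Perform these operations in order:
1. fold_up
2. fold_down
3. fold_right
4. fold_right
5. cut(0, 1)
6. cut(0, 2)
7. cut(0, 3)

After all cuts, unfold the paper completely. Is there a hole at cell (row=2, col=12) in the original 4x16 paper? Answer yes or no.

Answer: no

Derivation:
Op 1 fold_up: fold axis h@2; visible region now rows[0,2) x cols[0,16) = 2x16
Op 2 fold_down: fold axis h@1; visible region now rows[1,2) x cols[0,16) = 1x16
Op 3 fold_right: fold axis v@8; visible region now rows[1,2) x cols[8,16) = 1x8
Op 4 fold_right: fold axis v@12; visible region now rows[1,2) x cols[12,16) = 1x4
Op 5 cut(0, 1): punch at orig (1,13); cuts so far [(1, 13)]; region rows[1,2) x cols[12,16) = 1x4
Op 6 cut(0, 2): punch at orig (1,14); cuts so far [(1, 13), (1, 14)]; region rows[1,2) x cols[12,16) = 1x4
Op 7 cut(0, 3): punch at orig (1,15); cuts so far [(1, 13), (1, 14), (1, 15)]; region rows[1,2) x cols[12,16) = 1x4
Unfold 1 (reflect across v@12): 6 holes -> [(1, 8), (1, 9), (1, 10), (1, 13), (1, 14), (1, 15)]
Unfold 2 (reflect across v@8): 12 holes -> [(1, 0), (1, 1), (1, 2), (1, 5), (1, 6), (1, 7), (1, 8), (1, 9), (1, 10), (1, 13), (1, 14), (1, 15)]
Unfold 3 (reflect across h@1): 24 holes -> [(0, 0), (0, 1), (0, 2), (0, 5), (0, 6), (0, 7), (0, 8), (0, 9), (0, 10), (0, 13), (0, 14), (0, 15), (1, 0), (1, 1), (1, 2), (1, 5), (1, 6), (1, 7), (1, 8), (1, 9), (1, 10), (1, 13), (1, 14), (1, 15)]
Unfold 4 (reflect across h@2): 48 holes -> [(0, 0), (0, 1), (0, 2), (0, 5), (0, 6), (0, 7), (0, 8), (0, 9), (0, 10), (0, 13), (0, 14), (0, 15), (1, 0), (1, 1), (1, 2), (1, 5), (1, 6), (1, 7), (1, 8), (1, 9), (1, 10), (1, 13), (1, 14), (1, 15), (2, 0), (2, 1), (2, 2), (2, 5), (2, 6), (2, 7), (2, 8), (2, 9), (2, 10), (2, 13), (2, 14), (2, 15), (3, 0), (3, 1), (3, 2), (3, 5), (3, 6), (3, 7), (3, 8), (3, 9), (3, 10), (3, 13), (3, 14), (3, 15)]
Holes: [(0, 0), (0, 1), (0, 2), (0, 5), (0, 6), (0, 7), (0, 8), (0, 9), (0, 10), (0, 13), (0, 14), (0, 15), (1, 0), (1, 1), (1, 2), (1, 5), (1, 6), (1, 7), (1, 8), (1, 9), (1, 10), (1, 13), (1, 14), (1, 15), (2, 0), (2, 1), (2, 2), (2, 5), (2, 6), (2, 7), (2, 8), (2, 9), (2, 10), (2, 13), (2, 14), (2, 15), (3, 0), (3, 1), (3, 2), (3, 5), (3, 6), (3, 7), (3, 8), (3, 9), (3, 10), (3, 13), (3, 14), (3, 15)]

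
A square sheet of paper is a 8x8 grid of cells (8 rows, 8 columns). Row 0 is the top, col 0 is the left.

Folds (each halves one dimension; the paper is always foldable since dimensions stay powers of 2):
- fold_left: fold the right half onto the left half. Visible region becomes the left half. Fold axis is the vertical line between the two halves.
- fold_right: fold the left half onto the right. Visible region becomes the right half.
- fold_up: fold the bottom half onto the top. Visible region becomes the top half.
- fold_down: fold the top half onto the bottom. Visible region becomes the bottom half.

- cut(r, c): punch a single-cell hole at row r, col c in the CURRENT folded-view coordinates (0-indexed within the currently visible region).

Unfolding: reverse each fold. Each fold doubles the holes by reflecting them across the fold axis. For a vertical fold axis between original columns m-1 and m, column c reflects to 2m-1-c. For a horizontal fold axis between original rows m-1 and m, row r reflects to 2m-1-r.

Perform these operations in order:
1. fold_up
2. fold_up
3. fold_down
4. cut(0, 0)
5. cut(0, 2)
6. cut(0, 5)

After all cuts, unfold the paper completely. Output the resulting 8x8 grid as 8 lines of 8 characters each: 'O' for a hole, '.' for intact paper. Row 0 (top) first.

Op 1 fold_up: fold axis h@4; visible region now rows[0,4) x cols[0,8) = 4x8
Op 2 fold_up: fold axis h@2; visible region now rows[0,2) x cols[0,8) = 2x8
Op 3 fold_down: fold axis h@1; visible region now rows[1,2) x cols[0,8) = 1x8
Op 4 cut(0, 0): punch at orig (1,0); cuts so far [(1, 0)]; region rows[1,2) x cols[0,8) = 1x8
Op 5 cut(0, 2): punch at orig (1,2); cuts so far [(1, 0), (1, 2)]; region rows[1,2) x cols[0,8) = 1x8
Op 6 cut(0, 5): punch at orig (1,5); cuts so far [(1, 0), (1, 2), (1, 5)]; region rows[1,2) x cols[0,8) = 1x8
Unfold 1 (reflect across h@1): 6 holes -> [(0, 0), (0, 2), (0, 5), (1, 0), (1, 2), (1, 5)]
Unfold 2 (reflect across h@2): 12 holes -> [(0, 0), (0, 2), (0, 5), (1, 0), (1, 2), (1, 5), (2, 0), (2, 2), (2, 5), (3, 0), (3, 2), (3, 5)]
Unfold 3 (reflect across h@4): 24 holes -> [(0, 0), (0, 2), (0, 5), (1, 0), (1, 2), (1, 5), (2, 0), (2, 2), (2, 5), (3, 0), (3, 2), (3, 5), (4, 0), (4, 2), (4, 5), (5, 0), (5, 2), (5, 5), (6, 0), (6, 2), (6, 5), (7, 0), (7, 2), (7, 5)]

Answer: O.O..O..
O.O..O..
O.O..O..
O.O..O..
O.O..O..
O.O..O..
O.O..O..
O.O..O..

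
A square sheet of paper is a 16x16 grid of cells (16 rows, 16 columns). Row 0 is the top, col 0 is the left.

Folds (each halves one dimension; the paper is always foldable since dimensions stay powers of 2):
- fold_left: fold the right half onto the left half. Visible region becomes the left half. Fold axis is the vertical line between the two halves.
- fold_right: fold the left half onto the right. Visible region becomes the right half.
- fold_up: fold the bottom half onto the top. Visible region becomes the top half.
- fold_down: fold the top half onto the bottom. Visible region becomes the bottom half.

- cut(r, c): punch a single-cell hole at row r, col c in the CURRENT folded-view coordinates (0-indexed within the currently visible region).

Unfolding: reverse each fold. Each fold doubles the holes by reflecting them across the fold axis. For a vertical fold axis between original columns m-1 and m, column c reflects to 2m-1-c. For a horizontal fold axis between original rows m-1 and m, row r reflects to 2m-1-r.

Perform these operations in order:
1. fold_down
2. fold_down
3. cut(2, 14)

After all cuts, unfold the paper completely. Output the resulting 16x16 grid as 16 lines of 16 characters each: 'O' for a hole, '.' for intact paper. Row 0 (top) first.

Op 1 fold_down: fold axis h@8; visible region now rows[8,16) x cols[0,16) = 8x16
Op 2 fold_down: fold axis h@12; visible region now rows[12,16) x cols[0,16) = 4x16
Op 3 cut(2, 14): punch at orig (14,14); cuts so far [(14, 14)]; region rows[12,16) x cols[0,16) = 4x16
Unfold 1 (reflect across h@12): 2 holes -> [(9, 14), (14, 14)]
Unfold 2 (reflect across h@8): 4 holes -> [(1, 14), (6, 14), (9, 14), (14, 14)]

Answer: ................
..............O.
................
................
................
................
..............O.
................
................
..............O.
................
................
................
................
..............O.
................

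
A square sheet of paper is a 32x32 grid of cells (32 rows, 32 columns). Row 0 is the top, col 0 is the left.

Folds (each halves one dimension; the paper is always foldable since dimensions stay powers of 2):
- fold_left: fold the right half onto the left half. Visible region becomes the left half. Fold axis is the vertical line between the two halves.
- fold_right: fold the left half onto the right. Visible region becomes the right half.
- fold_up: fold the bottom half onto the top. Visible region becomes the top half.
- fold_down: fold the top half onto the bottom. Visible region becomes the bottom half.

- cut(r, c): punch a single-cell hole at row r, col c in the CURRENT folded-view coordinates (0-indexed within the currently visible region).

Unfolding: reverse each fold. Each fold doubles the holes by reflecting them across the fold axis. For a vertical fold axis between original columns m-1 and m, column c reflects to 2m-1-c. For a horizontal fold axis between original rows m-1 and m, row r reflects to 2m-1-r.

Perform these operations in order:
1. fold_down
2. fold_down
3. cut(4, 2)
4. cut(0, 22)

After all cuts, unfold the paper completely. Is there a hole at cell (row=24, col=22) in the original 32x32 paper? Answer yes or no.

Op 1 fold_down: fold axis h@16; visible region now rows[16,32) x cols[0,32) = 16x32
Op 2 fold_down: fold axis h@24; visible region now rows[24,32) x cols[0,32) = 8x32
Op 3 cut(4, 2): punch at orig (28,2); cuts so far [(28, 2)]; region rows[24,32) x cols[0,32) = 8x32
Op 4 cut(0, 22): punch at orig (24,22); cuts so far [(24, 22), (28, 2)]; region rows[24,32) x cols[0,32) = 8x32
Unfold 1 (reflect across h@24): 4 holes -> [(19, 2), (23, 22), (24, 22), (28, 2)]
Unfold 2 (reflect across h@16): 8 holes -> [(3, 2), (7, 22), (8, 22), (12, 2), (19, 2), (23, 22), (24, 22), (28, 2)]
Holes: [(3, 2), (7, 22), (8, 22), (12, 2), (19, 2), (23, 22), (24, 22), (28, 2)]

Answer: yes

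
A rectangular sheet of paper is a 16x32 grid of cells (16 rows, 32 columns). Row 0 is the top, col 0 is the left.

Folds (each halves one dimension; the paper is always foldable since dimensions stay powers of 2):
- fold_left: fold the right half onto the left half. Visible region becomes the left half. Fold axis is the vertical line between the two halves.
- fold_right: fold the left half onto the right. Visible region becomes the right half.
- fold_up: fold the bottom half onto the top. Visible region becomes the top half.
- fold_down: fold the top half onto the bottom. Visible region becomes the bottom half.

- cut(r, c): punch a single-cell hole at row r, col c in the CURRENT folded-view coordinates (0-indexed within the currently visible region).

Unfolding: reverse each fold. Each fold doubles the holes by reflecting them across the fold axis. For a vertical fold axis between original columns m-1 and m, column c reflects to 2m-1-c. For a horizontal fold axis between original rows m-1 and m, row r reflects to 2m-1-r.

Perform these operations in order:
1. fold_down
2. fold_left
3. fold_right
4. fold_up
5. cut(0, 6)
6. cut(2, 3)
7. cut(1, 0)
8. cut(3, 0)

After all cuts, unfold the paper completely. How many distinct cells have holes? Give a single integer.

Op 1 fold_down: fold axis h@8; visible region now rows[8,16) x cols[0,32) = 8x32
Op 2 fold_left: fold axis v@16; visible region now rows[8,16) x cols[0,16) = 8x16
Op 3 fold_right: fold axis v@8; visible region now rows[8,16) x cols[8,16) = 8x8
Op 4 fold_up: fold axis h@12; visible region now rows[8,12) x cols[8,16) = 4x8
Op 5 cut(0, 6): punch at orig (8,14); cuts so far [(8, 14)]; region rows[8,12) x cols[8,16) = 4x8
Op 6 cut(2, 3): punch at orig (10,11); cuts so far [(8, 14), (10, 11)]; region rows[8,12) x cols[8,16) = 4x8
Op 7 cut(1, 0): punch at orig (9,8); cuts so far [(8, 14), (9, 8), (10, 11)]; region rows[8,12) x cols[8,16) = 4x8
Op 8 cut(3, 0): punch at orig (11,8); cuts so far [(8, 14), (9, 8), (10, 11), (11, 8)]; region rows[8,12) x cols[8,16) = 4x8
Unfold 1 (reflect across h@12): 8 holes -> [(8, 14), (9, 8), (10, 11), (11, 8), (12, 8), (13, 11), (14, 8), (15, 14)]
Unfold 2 (reflect across v@8): 16 holes -> [(8, 1), (8, 14), (9, 7), (9, 8), (10, 4), (10, 11), (11, 7), (11, 8), (12, 7), (12, 8), (13, 4), (13, 11), (14, 7), (14, 8), (15, 1), (15, 14)]
Unfold 3 (reflect across v@16): 32 holes -> [(8, 1), (8, 14), (8, 17), (8, 30), (9, 7), (9, 8), (9, 23), (9, 24), (10, 4), (10, 11), (10, 20), (10, 27), (11, 7), (11, 8), (11, 23), (11, 24), (12, 7), (12, 8), (12, 23), (12, 24), (13, 4), (13, 11), (13, 20), (13, 27), (14, 7), (14, 8), (14, 23), (14, 24), (15, 1), (15, 14), (15, 17), (15, 30)]
Unfold 4 (reflect across h@8): 64 holes -> [(0, 1), (0, 14), (0, 17), (0, 30), (1, 7), (1, 8), (1, 23), (1, 24), (2, 4), (2, 11), (2, 20), (2, 27), (3, 7), (3, 8), (3, 23), (3, 24), (4, 7), (4, 8), (4, 23), (4, 24), (5, 4), (5, 11), (5, 20), (5, 27), (6, 7), (6, 8), (6, 23), (6, 24), (7, 1), (7, 14), (7, 17), (7, 30), (8, 1), (8, 14), (8, 17), (8, 30), (9, 7), (9, 8), (9, 23), (9, 24), (10, 4), (10, 11), (10, 20), (10, 27), (11, 7), (11, 8), (11, 23), (11, 24), (12, 7), (12, 8), (12, 23), (12, 24), (13, 4), (13, 11), (13, 20), (13, 27), (14, 7), (14, 8), (14, 23), (14, 24), (15, 1), (15, 14), (15, 17), (15, 30)]

Answer: 64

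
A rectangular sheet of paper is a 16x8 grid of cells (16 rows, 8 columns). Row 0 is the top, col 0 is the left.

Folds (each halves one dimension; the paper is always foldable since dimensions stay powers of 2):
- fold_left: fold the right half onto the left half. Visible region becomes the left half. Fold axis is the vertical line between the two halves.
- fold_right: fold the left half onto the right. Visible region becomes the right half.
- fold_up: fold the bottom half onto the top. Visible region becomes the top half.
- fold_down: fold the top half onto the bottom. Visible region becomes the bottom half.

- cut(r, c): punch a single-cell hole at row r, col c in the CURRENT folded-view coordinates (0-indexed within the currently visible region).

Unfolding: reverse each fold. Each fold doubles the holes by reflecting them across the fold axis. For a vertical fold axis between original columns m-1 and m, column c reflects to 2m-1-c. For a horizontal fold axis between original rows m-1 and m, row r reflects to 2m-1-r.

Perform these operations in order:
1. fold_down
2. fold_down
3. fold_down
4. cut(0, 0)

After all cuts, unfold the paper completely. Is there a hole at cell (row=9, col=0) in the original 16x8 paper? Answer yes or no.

Op 1 fold_down: fold axis h@8; visible region now rows[8,16) x cols[0,8) = 8x8
Op 2 fold_down: fold axis h@12; visible region now rows[12,16) x cols[0,8) = 4x8
Op 3 fold_down: fold axis h@14; visible region now rows[14,16) x cols[0,8) = 2x8
Op 4 cut(0, 0): punch at orig (14,0); cuts so far [(14, 0)]; region rows[14,16) x cols[0,8) = 2x8
Unfold 1 (reflect across h@14): 2 holes -> [(13, 0), (14, 0)]
Unfold 2 (reflect across h@12): 4 holes -> [(9, 0), (10, 0), (13, 0), (14, 0)]
Unfold 3 (reflect across h@8): 8 holes -> [(1, 0), (2, 0), (5, 0), (6, 0), (9, 0), (10, 0), (13, 0), (14, 0)]
Holes: [(1, 0), (2, 0), (5, 0), (6, 0), (9, 0), (10, 0), (13, 0), (14, 0)]

Answer: yes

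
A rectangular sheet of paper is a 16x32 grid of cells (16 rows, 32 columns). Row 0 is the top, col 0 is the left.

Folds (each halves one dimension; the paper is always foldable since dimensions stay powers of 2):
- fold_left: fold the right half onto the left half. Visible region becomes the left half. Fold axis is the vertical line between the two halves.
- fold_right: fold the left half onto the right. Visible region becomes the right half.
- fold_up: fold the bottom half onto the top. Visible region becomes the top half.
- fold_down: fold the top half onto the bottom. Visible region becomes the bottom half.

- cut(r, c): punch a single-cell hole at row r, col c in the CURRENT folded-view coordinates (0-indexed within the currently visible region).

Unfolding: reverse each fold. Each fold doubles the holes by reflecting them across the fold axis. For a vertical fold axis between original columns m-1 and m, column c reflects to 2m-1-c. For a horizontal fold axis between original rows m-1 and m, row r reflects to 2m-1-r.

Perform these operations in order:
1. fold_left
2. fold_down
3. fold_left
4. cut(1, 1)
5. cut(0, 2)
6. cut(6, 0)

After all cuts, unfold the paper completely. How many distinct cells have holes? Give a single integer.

Answer: 24

Derivation:
Op 1 fold_left: fold axis v@16; visible region now rows[0,16) x cols[0,16) = 16x16
Op 2 fold_down: fold axis h@8; visible region now rows[8,16) x cols[0,16) = 8x16
Op 3 fold_left: fold axis v@8; visible region now rows[8,16) x cols[0,8) = 8x8
Op 4 cut(1, 1): punch at orig (9,1); cuts so far [(9, 1)]; region rows[8,16) x cols[0,8) = 8x8
Op 5 cut(0, 2): punch at orig (8,2); cuts so far [(8, 2), (9, 1)]; region rows[8,16) x cols[0,8) = 8x8
Op 6 cut(6, 0): punch at orig (14,0); cuts so far [(8, 2), (9, 1), (14, 0)]; region rows[8,16) x cols[0,8) = 8x8
Unfold 1 (reflect across v@8): 6 holes -> [(8, 2), (8, 13), (9, 1), (9, 14), (14, 0), (14, 15)]
Unfold 2 (reflect across h@8): 12 holes -> [(1, 0), (1, 15), (6, 1), (6, 14), (7, 2), (7, 13), (8, 2), (8, 13), (9, 1), (9, 14), (14, 0), (14, 15)]
Unfold 3 (reflect across v@16): 24 holes -> [(1, 0), (1, 15), (1, 16), (1, 31), (6, 1), (6, 14), (6, 17), (6, 30), (7, 2), (7, 13), (7, 18), (7, 29), (8, 2), (8, 13), (8, 18), (8, 29), (9, 1), (9, 14), (9, 17), (9, 30), (14, 0), (14, 15), (14, 16), (14, 31)]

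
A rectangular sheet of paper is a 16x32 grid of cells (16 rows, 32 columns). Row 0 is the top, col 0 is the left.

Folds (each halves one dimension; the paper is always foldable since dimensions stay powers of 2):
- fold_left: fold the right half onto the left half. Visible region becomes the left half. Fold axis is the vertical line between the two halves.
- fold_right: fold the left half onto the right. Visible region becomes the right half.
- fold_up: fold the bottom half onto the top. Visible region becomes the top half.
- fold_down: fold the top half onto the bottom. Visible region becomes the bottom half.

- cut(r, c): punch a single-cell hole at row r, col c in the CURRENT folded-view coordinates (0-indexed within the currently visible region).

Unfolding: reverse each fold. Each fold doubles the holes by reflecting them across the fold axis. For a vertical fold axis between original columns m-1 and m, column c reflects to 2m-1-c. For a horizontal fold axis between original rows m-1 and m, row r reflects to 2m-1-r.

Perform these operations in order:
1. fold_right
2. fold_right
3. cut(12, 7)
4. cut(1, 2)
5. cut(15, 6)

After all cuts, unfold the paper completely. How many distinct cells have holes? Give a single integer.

Answer: 12

Derivation:
Op 1 fold_right: fold axis v@16; visible region now rows[0,16) x cols[16,32) = 16x16
Op 2 fold_right: fold axis v@24; visible region now rows[0,16) x cols[24,32) = 16x8
Op 3 cut(12, 7): punch at orig (12,31); cuts so far [(12, 31)]; region rows[0,16) x cols[24,32) = 16x8
Op 4 cut(1, 2): punch at orig (1,26); cuts so far [(1, 26), (12, 31)]; region rows[0,16) x cols[24,32) = 16x8
Op 5 cut(15, 6): punch at orig (15,30); cuts so far [(1, 26), (12, 31), (15, 30)]; region rows[0,16) x cols[24,32) = 16x8
Unfold 1 (reflect across v@24): 6 holes -> [(1, 21), (1, 26), (12, 16), (12, 31), (15, 17), (15, 30)]
Unfold 2 (reflect across v@16): 12 holes -> [(1, 5), (1, 10), (1, 21), (1, 26), (12, 0), (12, 15), (12, 16), (12, 31), (15, 1), (15, 14), (15, 17), (15, 30)]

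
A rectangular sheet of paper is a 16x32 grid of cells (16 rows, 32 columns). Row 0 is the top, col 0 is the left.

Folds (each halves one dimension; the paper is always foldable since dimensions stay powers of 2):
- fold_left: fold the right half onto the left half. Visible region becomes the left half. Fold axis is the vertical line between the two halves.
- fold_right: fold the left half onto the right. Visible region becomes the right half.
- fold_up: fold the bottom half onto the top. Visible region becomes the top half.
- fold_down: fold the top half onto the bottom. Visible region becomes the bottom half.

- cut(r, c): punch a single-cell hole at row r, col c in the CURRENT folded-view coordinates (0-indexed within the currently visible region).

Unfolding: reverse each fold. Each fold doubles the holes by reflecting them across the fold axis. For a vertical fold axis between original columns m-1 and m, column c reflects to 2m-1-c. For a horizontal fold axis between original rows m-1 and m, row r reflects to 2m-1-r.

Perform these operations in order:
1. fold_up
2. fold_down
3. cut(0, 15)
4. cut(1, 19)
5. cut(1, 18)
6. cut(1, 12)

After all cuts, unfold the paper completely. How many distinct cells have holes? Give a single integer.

Answer: 16

Derivation:
Op 1 fold_up: fold axis h@8; visible region now rows[0,8) x cols[0,32) = 8x32
Op 2 fold_down: fold axis h@4; visible region now rows[4,8) x cols[0,32) = 4x32
Op 3 cut(0, 15): punch at orig (4,15); cuts so far [(4, 15)]; region rows[4,8) x cols[0,32) = 4x32
Op 4 cut(1, 19): punch at orig (5,19); cuts so far [(4, 15), (5, 19)]; region rows[4,8) x cols[0,32) = 4x32
Op 5 cut(1, 18): punch at orig (5,18); cuts so far [(4, 15), (5, 18), (5, 19)]; region rows[4,8) x cols[0,32) = 4x32
Op 6 cut(1, 12): punch at orig (5,12); cuts so far [(4, 15), (5, 12), (5, 18), (5, 19)]; region rows[4,8) x cols[0,32) = 4x32
Unfold 1 (reflect across h@4): 8 holes -> [(2, 12), (2, 18), (2, 19), (3, 15), (4, 15), (5, 12), (5, 18), (5, 19)]
Unfold 2 (reflect across h@8): 16 holes -> [(2, 12), (2, 18), (2, 19), (3, 15), (4, 15), (5, 12), (5, 18), (5, 19), (10, 12), (10, 18), (10, 19), (11, 15), (12, 15), (13, 12), (13, 18), (13, 19)]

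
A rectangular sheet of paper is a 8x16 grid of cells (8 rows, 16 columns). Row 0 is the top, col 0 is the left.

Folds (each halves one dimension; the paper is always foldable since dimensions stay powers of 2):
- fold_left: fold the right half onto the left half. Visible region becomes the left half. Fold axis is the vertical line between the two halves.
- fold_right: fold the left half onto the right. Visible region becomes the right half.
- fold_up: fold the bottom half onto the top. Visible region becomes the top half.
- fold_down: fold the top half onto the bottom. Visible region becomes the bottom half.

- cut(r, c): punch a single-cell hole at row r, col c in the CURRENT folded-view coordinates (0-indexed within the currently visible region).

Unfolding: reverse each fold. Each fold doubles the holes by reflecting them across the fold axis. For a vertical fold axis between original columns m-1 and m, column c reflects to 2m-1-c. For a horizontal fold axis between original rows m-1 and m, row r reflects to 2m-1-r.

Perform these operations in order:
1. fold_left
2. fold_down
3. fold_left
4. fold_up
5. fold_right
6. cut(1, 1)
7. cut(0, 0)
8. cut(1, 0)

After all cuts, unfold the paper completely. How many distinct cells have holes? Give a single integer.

Answer: 96

Derivation:
Op 1 fold_left: fold axis v@8; visible region now rows[0,8) x cols[0,8) = 8x8
Op 2 fold_down: fold axis h@4; visible region now rows[4,8) x cols[0,8) = 4x8
Op 3 fold_left: fold axis v@4; visible region now rows[4,8) x cols[0,4) = 4x4
Op 4 fold_up: fold axis h@6; visible region now rows[4,6) x cols[0,4) = 2x4
Op 5 fold_right: fold axis v@2; visible region now rows[4,6) x cols[2,4) = 2x2
Op 6 cut(1, 1): punch at orig (5,3); cuts so far [(5, 3)]; region rows[4,6) x cols[2,4) = 2x2
Op 7 cut(0, 0): punch at orig (4,2); cuts so far [(4, 2), (5, 3)]; region rows[4,6) x cols[2,4) = 2x2
Op 8 cut(1, 0): punch at orig (5,2); cuts so far [(4, 2), (5, 2), (5, 3)]; region rows[4,6) x cols[2,4) = 2x2
Unfold 1 (reflect across v@2): 6 holes -> [(4, 1), (4, 2), (5, 0), (5, 1), (5, 2), (5, 3)]
Unfold 2 (reflect across h@6): 12 holes -> [(4, 1), (4, 2), (5, 0), (5, 1), (5, 2), (5, 3), (6, 0), (6, 1), (6, 2), (6, 3), (7, 1), (7, 2)]
Unfold 3 (reflect across v@4): 24 holes -> [(4, 1), (4, 2), (4, 5), (4, 6), (5, 0), (5, 1), (5, 2), (5, 3), (5, 4), (5, 5), (5, 6), (5, 7), (6, 0), (6, 1), (6, 2), (6, 3), (6, 4), (6, 5), (6, 6), (6, 7), (7, 1), (7, 2), (7, 5), (7, 6)]
Unfold 4 (reflect across h@4): 48 holes -> [(0, 1), (0, 2), (0, 5), (0, 6), (1, 0), (1, 1), (1, 2), (1, 3), (1, 4), (1, 5), (1, 6), (1, 7), (2, 0), (2, 1), (2, 2), (2, 3), (2, 4), (2, 5), (2, 6), (2, 7), (3, 1), (3, 2), (3, 5), (3, 6), (4, 1), (4, 2), (4, 5), (4, 6), (5, 0), (5, 1), (5, 2), (5, 3), (5, 4), (5, 5), (5, 6), (5, 7), (6, 0), (6, 1), (6, 2), (6, 3), (6, 4), (6, 5), (6, 6), (6, 7), (7, 1), (7, 2), (7, 5), (7, 6)]
Unfold 5 (reflect across v@8): 96 holes -> [(0, 1), (0, 2), (0, 5), (0, 6), (0, 9), (0, 10), (0, 13), (0, 14), (1, 0), (1, 1), (1, 2), (1, 3), (1, 4), (1, 5), (1, 6), (1, 7), (1, 8), (1, 9), (1, 10), (1, 11), (1, 12), (1, 13), (1, 14), (1, 15), (2, 0), (2, 1), (2, 2), (2, 3), (2, 4), (2, 5), (2, 6), (2, 7), (2, 8), (2, 9), (2, 10), (2, 11), (2, 12), (2, 13), (2, 14), (2, 15), (3, 1), (3, 2), (3, 5), (3, 6), (3, 9), (3, 10), (3, 13), (3, 14), (4, 1), (4, 2), (4, 5), (4, 6), (4, 9), (4, 10), (4, 13), (4, 14), (5, 0), (5, 1), (5, 2), (5, 3), (5, 4), (5, 5), (5, 6), (5, 7), (5, 8), (5, 9), (5, 10), (5, 11), (5, 12), (5, 13), (5, 14), (5, 15), (6, 0), (6, 1), (6, 2), (6, 3), (6, 4), (6, 5), (6, 6), (6, 7), (6, 8), (6, 9), (6, 10), (6, 11), (6, 12), (6, 13), (6, 14), (6, 15), (7, 1), (7, 2), (7, 5), (7, 6), (7, 9), (7, 10), (7, 13), (7, 14)]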